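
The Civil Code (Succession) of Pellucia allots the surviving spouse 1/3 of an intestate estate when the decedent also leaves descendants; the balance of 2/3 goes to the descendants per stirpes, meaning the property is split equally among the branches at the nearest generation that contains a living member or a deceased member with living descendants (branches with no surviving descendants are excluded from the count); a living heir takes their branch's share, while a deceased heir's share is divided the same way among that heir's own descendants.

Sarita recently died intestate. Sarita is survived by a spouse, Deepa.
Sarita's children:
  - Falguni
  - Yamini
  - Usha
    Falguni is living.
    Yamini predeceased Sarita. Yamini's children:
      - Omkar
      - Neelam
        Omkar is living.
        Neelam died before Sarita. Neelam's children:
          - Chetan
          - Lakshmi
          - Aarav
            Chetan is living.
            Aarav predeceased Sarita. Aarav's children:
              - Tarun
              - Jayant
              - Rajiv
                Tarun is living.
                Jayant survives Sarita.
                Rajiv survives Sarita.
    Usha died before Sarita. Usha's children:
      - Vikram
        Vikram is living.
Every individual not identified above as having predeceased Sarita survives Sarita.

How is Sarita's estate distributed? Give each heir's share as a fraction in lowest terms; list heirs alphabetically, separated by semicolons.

Chetan 1/27; Deepa 1/3; Falguni 2/9; Jayant 1/81; Lakshmi 1/27; Omkar 1/9; Rajiv 1/81; Tarun 1/81; Vikram 2/9

Deepa, as surviving spouse, takes 1/3.
The remaining 2/3 passes to Sarita's descendants per stirpes.
The 2/3 is divided into 3 equal shares of 2/9 among Falguni, Yamini, Usha.
Falguni is living and takes 2/9.
Yamini predeceased; the 2/9 allotted to Yamini's branch passes to Yamini's issue by representation.
The 2/9 is divided into 2 equal shares of 1/9 among Omkar, Neelam.
Omkar is living and takes 1/9.
Neelam predeceased; the 1/9 allotted to Neelam's branch passes to Neelam's issue by representation.
The 1/9 is divided into 3 equal shares of 1/27 among Chetan, Lakshmi, Aarav.
Chetan is living and takes 1/27.
Lakshmi is living and takes 1/27.
Aarav predeceased; the 1/27 allotted to Aarav's branch passes to Aarav's issue by representation.
The 1/27 is divided into 3 equal shares of 1/81 among Tarun, Jayant, Rajiv.
Tarun is living and takes 1/81.
Jayant is living and takes 1/81.
Rajiv is living and takes 1/81.
Usha predeceased; the 2/9 allotted to Usha's branch passes to Usha's issue by representation.
Vikram is the sole taker at this level and receives the full 2/9.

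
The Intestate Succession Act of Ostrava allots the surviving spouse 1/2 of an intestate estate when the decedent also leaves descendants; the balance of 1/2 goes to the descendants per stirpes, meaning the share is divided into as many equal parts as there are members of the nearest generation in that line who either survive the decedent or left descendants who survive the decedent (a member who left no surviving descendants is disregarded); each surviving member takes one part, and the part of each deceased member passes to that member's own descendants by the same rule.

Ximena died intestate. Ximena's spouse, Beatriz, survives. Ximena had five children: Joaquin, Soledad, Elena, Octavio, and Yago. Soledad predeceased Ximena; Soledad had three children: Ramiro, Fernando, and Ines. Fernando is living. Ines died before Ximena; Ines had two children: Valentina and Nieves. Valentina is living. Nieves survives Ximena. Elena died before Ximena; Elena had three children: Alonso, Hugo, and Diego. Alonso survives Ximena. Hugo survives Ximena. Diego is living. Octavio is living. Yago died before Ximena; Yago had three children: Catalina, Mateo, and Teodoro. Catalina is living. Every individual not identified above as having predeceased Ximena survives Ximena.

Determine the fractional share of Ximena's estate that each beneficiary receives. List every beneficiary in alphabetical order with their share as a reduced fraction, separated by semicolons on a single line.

Alonso 1/30; Beatriz 1/2; Catalina 1/30; Diego 1/30; Fernando 1/30; Hugo 1/30; Joaquin 1/10; Mateo 1/30; Nieves 1/60; Octavio 1/10; Ramiro 1/30; Teodoro 1/30; Valentina 1/60

Beatriz, as surviving spouse, takes 1/2.
The remaining 1/2 passes to Ximena's descendants per stirpes.
The 1/2 is divided into 5 equal shares of 1/10 among Joaquin, Soledad, Elena, Octavio, Yago.
Joaquin is living and takes 1/10.
Soledad predeceased; the 1/10 allotted to Soledad's branch passes to Soledad's issue by representation.
The 1/10 is divided into 3 equal shares of 1/30 among Ramiro, Fernando, Ines.
Ramiro is living and takes 1/30.
Fernando is living and takes 1/30.
Ines predeceased; the 1/30 allotted to Ines's branch passes to Ines's issue by representation.
The 1/30 is divided into 2 equal shares of 1/60 among Valentina, Nieves.
Valentina is living and takes 1/60.
Nieves is living and takes 1/60.
Elena predeceased; the 1/10 allotted to Elena's branch passes to Elena's issue by representation.
The 1/10 is divided into 3 equal shares of 1/30 among Alonso, Hugo, Diego.
Alonso is living and takes 1/30.
Hugo is living and takes 1/30.
Diego is living and takes 1/30.
Octavio is living and takes 1/10.
Yago predeceased; the 1/10 allotted to Yago's branch passes to Yago's issue by representation.
The 1/10 is divided into 3 equal shares of 1/30 among Catalina, Mateo, Teodoro.
Catalina is living and takes 1/30.
Mateo is living and takes 1/30.
Teodoro is living and takes 1/30.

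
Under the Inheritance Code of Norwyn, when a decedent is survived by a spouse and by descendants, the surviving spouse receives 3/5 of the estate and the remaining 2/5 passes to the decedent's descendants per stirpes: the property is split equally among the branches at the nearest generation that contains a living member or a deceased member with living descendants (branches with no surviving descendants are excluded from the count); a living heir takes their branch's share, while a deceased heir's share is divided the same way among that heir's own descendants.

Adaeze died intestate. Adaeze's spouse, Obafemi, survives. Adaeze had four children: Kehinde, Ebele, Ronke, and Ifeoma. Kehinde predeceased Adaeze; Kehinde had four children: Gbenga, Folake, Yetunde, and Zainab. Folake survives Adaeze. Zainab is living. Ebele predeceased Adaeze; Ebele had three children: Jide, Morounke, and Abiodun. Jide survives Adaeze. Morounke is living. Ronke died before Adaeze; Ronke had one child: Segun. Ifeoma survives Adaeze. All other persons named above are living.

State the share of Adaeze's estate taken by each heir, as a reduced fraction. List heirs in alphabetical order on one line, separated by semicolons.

Obafemi, as surviving spouse, takes 3/5.
The remaining 2/5 passes to Adaeze's descendants per stirpes.
The 2/5 is divided into 4 equal shares of 1/10 among Kehinde, Ebele, Ronke, Ifeoma.
Kehinde predeceased; the 1/10 allotted to Kehinde's branch passes to Kehinde's issue by representation.
The 1/10 is divided into 4 equal shares of 1/40 among Gbenga, Folake, Yetunde, Zainab.
Gbenga is living and takes 1/40.
Folake is living and takes 1/40.
Yetunde is living and takes 1/40.
Zainab is living and takes 1/40.
Ebele predeceased; the 1/10 allotted to Ebele's branch passes to Ebele's issue by representation.
The 1/10 is divided into 3 equal shares of 1/30 among Jide, Morounke, Abiodun.
Jide is living and takes 1/30.
Morounke is living and takes 1/30.
Abiodun is living and takes 1/30.
Ronke predeceased; the 1/10 allotted to Ronke's branch passes to Ronke's issue by representation.
Segun is the sole taker at this level and receives the full 1/10.
Ifeoma is living and takes 1/10.

Abiodun 1/30; Folake 1/40; Gbenga 1/40; Ifeoma 1/10; Jide 1/30; Morounke 1/30; Obafemi 3/5; Segun 1/10; Yetunde 1/40; Zainab 1/40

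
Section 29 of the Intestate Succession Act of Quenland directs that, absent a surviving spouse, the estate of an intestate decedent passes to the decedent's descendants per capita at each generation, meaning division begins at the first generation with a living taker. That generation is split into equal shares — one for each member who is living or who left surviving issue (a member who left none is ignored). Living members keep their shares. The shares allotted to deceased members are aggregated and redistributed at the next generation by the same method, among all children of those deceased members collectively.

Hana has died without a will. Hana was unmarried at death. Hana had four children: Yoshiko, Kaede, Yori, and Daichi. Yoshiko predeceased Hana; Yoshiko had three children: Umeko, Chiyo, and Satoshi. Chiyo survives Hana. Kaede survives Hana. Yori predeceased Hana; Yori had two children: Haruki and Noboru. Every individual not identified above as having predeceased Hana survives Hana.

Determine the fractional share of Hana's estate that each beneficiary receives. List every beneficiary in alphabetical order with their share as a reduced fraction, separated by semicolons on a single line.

Chiyo 1/10; Daichi 1/4; Haruki 1/10; Kaede 1/4; Noboru 1/10; Satoshi 1/10; Umeko 1/10

There is no surviving spouse, so the entire estate passes to Hana's descendants per capita at each generation.
At generation 1 (Yoshiko, Kaede, Yori, Daichi) there are 4 shares of (1)/4 = 1/4 each.
Living: Kaede and Daichi — each takes 1/4.
Deceased: Yoshiko and Yori. Their combined 1/2 is pooled and carried to generation 2.
At generation 2 (Umeko, Chiyo, Satoshi, Haruki, Noboru) there are 5 shares of (1/2)/5 = 1/10 each.
Living: Umeko, Chiyo, Satoshi, Haruki, and Noboru — each takes 1/10.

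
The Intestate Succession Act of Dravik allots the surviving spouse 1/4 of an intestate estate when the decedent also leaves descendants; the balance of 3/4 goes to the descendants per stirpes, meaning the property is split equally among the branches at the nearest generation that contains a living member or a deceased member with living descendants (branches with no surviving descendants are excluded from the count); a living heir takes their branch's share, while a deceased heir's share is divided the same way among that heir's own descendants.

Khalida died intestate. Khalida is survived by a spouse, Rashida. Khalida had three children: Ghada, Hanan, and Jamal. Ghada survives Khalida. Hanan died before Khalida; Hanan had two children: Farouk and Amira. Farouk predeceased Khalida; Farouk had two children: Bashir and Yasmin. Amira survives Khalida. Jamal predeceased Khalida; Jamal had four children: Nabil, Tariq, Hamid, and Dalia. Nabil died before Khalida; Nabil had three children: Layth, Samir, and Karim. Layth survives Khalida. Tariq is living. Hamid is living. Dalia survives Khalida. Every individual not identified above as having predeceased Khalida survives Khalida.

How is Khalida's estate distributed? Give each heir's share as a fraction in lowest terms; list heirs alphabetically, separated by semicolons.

Amira 1/8; Bashir 1/16; Dalia 1/16; Ghada 1/4; Hamid 1/16; Karim 1/48; Layth 1/48; Rashida 1/4; Samir 1/48; Tariq 1/16; Yasmin 1/16

Rashida, as surviving spouse, takes 1/4.
The remaining 3/4 passes to Khalida's descendants per stirpes.
The 3/4 is divided into 3 equal shares of 1/4 among Ghada, Hanan, Jamal.
Ghada is living and takes 1/4.
Hanan predeceased; the 1/4 allotted to Hanan's branch passes to Hanan's issue by representation.
The 1/4 is divided into 2 equal shares of 1/8 among Farouk, Amira.
Farouk predeceased; the 1/8 allotted to Farouk's branch passes to Farouk's issue by representation.
The 1/8 is divided into 2 equal shares of 1/16 among Bashir, Yasmin.
Bashir is living and takes 1/16.
Yasmin is living and takes 1/16.
Amira is living and takes 1/8.
Jamal predeceased; the 1/4 allotted to Jamal's branch passes to Jamal's issue by representation.
The 1/4 is divided into 4 equal shares of 1/16 among Nabil, Tariq, Hamid, Dalia.
Nabil predeceased; the 1/16 allotted to Nabil's branch passes to Nabil's issue by representation.
The 1/16 is divided into 3 equal shares of 1/48 among Layth, Samir, Karim.
Layth is living and takes 1/48.
Samir is living and takes 1/48.
Karim is living and takes 1/48.
Tariq is living and takes 1/16.
Hamid is living and takes 1/16.
Dalia is living and takes 1/16.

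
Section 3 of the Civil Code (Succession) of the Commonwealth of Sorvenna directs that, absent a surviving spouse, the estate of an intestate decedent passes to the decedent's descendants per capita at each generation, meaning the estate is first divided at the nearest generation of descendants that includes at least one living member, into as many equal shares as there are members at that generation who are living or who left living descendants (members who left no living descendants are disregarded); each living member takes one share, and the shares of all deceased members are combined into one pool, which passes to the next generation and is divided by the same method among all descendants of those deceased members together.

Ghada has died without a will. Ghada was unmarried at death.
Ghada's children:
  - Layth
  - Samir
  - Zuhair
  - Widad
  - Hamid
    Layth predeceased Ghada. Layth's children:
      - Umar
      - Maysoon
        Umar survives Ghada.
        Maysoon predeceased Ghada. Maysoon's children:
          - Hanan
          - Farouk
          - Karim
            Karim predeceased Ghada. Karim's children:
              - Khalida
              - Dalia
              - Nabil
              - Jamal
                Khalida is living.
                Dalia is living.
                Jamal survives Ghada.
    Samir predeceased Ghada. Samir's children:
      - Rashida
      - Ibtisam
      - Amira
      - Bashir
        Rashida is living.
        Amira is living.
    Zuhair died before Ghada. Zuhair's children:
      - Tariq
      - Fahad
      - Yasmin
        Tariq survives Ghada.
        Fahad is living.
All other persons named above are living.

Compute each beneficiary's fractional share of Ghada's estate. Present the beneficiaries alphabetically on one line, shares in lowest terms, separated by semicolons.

Amira 1/15; Bashir 1/15; Dalia 1/180; Fahad 1/15; Farouk 1/45; Hamid 1/5; Hanan 1/45; Ibtisam 1/15; Jamal 1/180; Khalida 1/180; Nabil 1/180; Rashida 1/15; Tariq 1/15; Umar 1/15; Widad 1/5; Yasmin 1/15

There is no surviving spouse, so the entire estate passes to Ghada's descendants per capita at each generation.
At generation 1 (Layth, Samir, Zuhair, Widad, Hamid) there are 5 shares of (1)/5 = 1/5 each.
Living: Widad and Hamid — each takes 1/5.
Deceased: Layth, Samir, and Zuhair. Their combined 3/5 is pooled and carried to generation 2.
At generation 2 (Umar, Maysoon, Rashida, Ibtisam, Amira, Bashir, Tariq, Fahad, Yasmin) there are 9 shares of (3/5)/9 = 1/15 each.
Living: Umar, Rashida, Ibtisam, Amira, Bashir, Tariq, Fahad, and Yasmin — each takes 1/15.
Deceased: Maysoon. That 1/15 share is carried to generation 3.
At generation 3 (Hanan, Farouk, Karim) there are 3 shares of (1/15)/3 = 1/45 each.
Living: Hanan and Farouk — each takes 1/45.
Deceased: Karim. That 1/45 share is carried to generation 4.
At generation 4 (Khalida, Dalia, Nabil, Jamal) there are 4 shares of (1/45)/4 = 1/180 each.
Living: Khalida, Dalia, Nabil, and Jamal — each takes 1/180.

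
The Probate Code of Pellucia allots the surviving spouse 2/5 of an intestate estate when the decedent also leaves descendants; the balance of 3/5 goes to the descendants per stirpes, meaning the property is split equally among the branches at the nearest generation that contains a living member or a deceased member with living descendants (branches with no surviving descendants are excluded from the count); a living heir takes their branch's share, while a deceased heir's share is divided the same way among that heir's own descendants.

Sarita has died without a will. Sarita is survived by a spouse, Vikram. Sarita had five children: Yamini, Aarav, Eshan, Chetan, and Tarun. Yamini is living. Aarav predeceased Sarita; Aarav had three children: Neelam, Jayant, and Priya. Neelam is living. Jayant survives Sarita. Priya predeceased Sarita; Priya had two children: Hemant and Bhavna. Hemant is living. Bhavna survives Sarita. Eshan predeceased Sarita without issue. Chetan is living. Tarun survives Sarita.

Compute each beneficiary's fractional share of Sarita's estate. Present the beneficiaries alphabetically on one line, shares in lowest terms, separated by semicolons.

Bhavna 1/40; Chetan 3/20; Hemant 1/40; Jayant 1/20; Neelam 1/20; Tarun 3/20; Vikram 2/5; Yamini 3/20

Vikram, as surviving spouse, takes 2/5.
The remaining 3/5 passes to Sarita's descendants per stirpes.
Eshan left no surviving issue, so that branch lapses and is disregarded.
The 3/5 is divided into 4 equal shares of 3/20 among Yamini, Aarav, Chetan, Tarun.
Yamini is living and takes 3/20.
Aarav predeceased; the 3/20 allotted to Aarav's branch passes to Aarav's issue by representation.
The 3/20 is divided into 3 equal shares of 1/20 among Neelam, Jayant, Priya.
Neelam is living and takes 1/20.
Jayant is living and takes 1/20.
Priya predeceased; the 1/20 allotted to Priya's branch passes to Priya's issue by representation.
The 1/20 is divided into 2 equal shares of 1/40 among Hemant, Bhavna.
Hemant is living and takes 1/40.
Bhavna is living and takes 1/40.
Chetan is living and takes 3/20.
Tarun is living and takes 3/20.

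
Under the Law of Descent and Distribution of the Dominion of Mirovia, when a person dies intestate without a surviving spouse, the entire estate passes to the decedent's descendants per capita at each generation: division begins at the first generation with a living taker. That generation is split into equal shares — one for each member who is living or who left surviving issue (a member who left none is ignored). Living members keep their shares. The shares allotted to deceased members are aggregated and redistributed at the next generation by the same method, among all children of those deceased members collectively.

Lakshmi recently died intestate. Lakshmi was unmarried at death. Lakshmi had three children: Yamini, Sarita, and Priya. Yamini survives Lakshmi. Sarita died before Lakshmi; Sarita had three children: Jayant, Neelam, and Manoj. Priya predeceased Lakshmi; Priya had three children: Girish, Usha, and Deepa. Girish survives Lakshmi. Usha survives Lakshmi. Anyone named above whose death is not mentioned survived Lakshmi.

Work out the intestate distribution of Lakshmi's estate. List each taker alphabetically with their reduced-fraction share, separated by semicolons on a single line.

Deepa 1/9; Girish 1/9; Jayant 1/9; Manoj 1/9; Neelam 1/9; Usha 1/9; Yamini 1/3

There is no surviving spouse, so the entire estate passes to Lakshmi's descendants per capita at each generation.
At generation 1 (Yamini, Sarita, Priya) there are 3 shares of (1)/3 = 1/3 each.
Living: Yamini — each takes 1/3.
Deceased: Sarita and Priya. Their combined 2/3 is pooled and carried to generation 2.
At generation 2 (Jayant, Neelam, Manoj, Girish, Usha, Deepa) there are 6 shares of (2/3)/6 = 1/9 each.
Living: Jayant, Neelam, Manoj, Girish, Usha, and Deepa — each takes 1/9.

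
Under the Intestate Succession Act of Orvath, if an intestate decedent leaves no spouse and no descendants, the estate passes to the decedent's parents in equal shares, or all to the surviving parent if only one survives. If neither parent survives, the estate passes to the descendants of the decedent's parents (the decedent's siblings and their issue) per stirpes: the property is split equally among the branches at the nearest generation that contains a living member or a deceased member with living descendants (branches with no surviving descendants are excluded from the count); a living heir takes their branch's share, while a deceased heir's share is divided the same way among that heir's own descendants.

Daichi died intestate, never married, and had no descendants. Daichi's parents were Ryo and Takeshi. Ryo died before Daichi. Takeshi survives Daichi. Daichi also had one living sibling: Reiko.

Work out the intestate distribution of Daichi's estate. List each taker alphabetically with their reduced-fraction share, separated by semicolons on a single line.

Takeshi 1

Only one parent, Takeshi, survives, so Takeshi takes the entire estate. The siblings take nothing because a surviving parent has priority.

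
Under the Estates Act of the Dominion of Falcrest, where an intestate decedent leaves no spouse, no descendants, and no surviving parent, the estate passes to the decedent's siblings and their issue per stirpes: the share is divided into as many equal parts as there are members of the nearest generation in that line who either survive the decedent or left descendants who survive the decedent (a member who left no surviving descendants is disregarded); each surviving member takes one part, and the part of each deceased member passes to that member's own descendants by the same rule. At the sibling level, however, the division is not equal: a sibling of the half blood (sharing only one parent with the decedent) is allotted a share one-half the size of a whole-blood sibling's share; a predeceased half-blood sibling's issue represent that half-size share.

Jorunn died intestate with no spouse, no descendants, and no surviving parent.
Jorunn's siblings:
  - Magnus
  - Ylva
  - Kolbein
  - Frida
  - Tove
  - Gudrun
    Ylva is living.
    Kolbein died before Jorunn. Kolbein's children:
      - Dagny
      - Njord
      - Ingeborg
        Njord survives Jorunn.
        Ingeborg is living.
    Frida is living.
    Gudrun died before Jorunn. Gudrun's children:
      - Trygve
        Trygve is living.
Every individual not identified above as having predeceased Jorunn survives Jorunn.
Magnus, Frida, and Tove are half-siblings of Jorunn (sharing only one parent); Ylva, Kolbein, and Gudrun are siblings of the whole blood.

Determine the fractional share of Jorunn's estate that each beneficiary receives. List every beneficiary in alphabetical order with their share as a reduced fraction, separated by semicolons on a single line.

Dagny 2/27; Frida 1/9; Ingeborg 2/27; Magnus 1/9; Njord 2/27; Tove 1/9; Trygve 2/9; Ylva 2/9

No spouse, descendants, or parent survives, so the estate passes to Jorunn's siblings per stirpes.
Half-blood siblings count for one-half the weight of whole-blood siblings at the initial division.
Dividing 1 in proportion to weights (total weight 9/2): Magnus (weight 1/2) → 1/9; Ylva (weight 1) → 2/9; Kolbein (weight 1) → 2/9; Frida (weight 1/2) → 1/9; Tove (weight 1/2) → 1/9; Gudrun (weight 1) → 2/9.
Magnus is living and takes 1/9.
Ylva is living and takes 2/9.
Kolbein predeceased; the 2/9 allotted to Kolbein's branch passes to Kolbein's issue by representation.
The 2/9 is divided into 3 equal shares of 2/27 among Dagny, Njord, Ingeborg.
Dagny is living and takes 2/27.
Njord is living and takes 2/27.
Ingeborg is living and takes 2/27.
Frida is living and takes 1/9.
Tove is living and takes 1/9.
Gudrun predeceased; the 2/9 allotted to Gudrun's branch passes to Gudrun's issue by representation.
Trygve is the sole taker at this level and receives the full 2/9.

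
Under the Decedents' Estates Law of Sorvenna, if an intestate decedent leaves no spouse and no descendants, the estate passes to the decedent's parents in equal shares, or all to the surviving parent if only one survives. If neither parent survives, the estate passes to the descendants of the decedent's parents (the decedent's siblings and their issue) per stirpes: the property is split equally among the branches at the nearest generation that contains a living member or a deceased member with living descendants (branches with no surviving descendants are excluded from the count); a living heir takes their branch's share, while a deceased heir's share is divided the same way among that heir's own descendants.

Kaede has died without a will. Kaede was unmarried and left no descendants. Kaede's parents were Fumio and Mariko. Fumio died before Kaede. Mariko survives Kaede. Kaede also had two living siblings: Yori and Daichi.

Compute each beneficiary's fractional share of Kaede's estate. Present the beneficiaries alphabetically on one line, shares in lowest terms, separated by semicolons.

Mariko 1

Only one parent, Mariko, survives, so Mariko takes the entire estate. The siblings take nothing because a surviving parent has priority.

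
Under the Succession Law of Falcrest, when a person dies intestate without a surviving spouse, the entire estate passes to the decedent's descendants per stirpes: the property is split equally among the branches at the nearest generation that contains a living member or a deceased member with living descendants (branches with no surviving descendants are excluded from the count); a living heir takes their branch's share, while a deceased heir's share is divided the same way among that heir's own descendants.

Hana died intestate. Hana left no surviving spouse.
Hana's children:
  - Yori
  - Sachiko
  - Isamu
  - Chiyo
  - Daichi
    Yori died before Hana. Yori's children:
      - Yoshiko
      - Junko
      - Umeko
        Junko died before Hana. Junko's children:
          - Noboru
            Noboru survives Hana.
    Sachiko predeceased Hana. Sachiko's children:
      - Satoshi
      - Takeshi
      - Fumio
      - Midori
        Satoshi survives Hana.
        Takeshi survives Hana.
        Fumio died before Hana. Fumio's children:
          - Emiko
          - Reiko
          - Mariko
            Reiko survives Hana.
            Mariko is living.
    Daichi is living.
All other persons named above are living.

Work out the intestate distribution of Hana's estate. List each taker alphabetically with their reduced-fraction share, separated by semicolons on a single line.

There is no surviving spouse, so the entire estate passes to Hana's descendants per stirpes.
The estate is divided into 5 equal shares of 1/5 among Yori, Sachiko, Isamu, Chiyo, Daichi.
Yori predeceased; the 1/5 allotted to Yori's branch passes to Yori's issue by representation.
The 1/5 is divided into 3 equal shares of 1/15 among Yoshiko, Junko, Umeko.
Yoshiko is living and takes 1/15.
Junko predeceased; the 1/15 allotted to Junko's branch passes to Junko's issue by representation.
Noboru is the sole taker at this level and receives the full 1/15.
Umeko is living and takes 1/15.
Sachiko predeceased; the 1/5 allotted to Sachiko's branch passes to Sachiko's issue by representation.
The 1/5 is divided into 4 equal shares of 1/20 among Satoshi, Takeshi, Fumio, Midori.
Satoshi is living and takes 1/20.
Takeshi is living and takes 1/20.
Fumio predeceased; the 1/20 allotted to Fumio's branch passes to Fumio's issue by representation.
The 1/20 is divided into 3 equal shares of 1/60 among Emiko, Reiko, Mariko.
Emiko is living and takes 1/60.
Reiko is living and takes 1/60.
Mariko is living and takes 1/60.
Midori is living and takes 1/20.
Isamu is living and takes 1/5.
Chiyo is living and takes 1/5.
Daichi is living and takes 1/5.

Chiyo 1/5; Daichi 1/5; Emiko 1/60; Isamu 1/5; Mariko 1/60; Midori 1/20; Noboru 1/15; Reiko 1/60; Satoshi 1/20; Takeshi 1/20; Umeko 1/15; Yoshiko 1/15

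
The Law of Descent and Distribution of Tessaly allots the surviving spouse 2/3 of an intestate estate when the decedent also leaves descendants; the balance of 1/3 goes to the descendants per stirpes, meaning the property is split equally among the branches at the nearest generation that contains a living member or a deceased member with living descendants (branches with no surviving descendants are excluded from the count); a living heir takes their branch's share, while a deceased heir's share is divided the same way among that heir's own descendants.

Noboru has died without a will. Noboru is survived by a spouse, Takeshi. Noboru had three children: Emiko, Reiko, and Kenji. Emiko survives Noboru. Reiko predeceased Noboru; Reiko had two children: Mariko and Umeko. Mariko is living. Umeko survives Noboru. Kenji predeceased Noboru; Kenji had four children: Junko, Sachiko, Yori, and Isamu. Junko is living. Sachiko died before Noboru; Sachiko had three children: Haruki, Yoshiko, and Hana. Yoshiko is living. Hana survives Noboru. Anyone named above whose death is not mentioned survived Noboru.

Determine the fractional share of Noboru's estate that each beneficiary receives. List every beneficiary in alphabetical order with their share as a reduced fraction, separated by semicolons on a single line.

Emiko 1/9; Hana 1/108; Haruki 1/108; Isamu 1/36; Junko 1/36; Mariko 1/18; Takeshi 2/3; Umeko 1/18; Yori 1/36; Yoshiko 1/108

Takeshi, as surviving spouse, takes 2/3.
The remaining 1/3 passes to Noboru's descendants per stirpes.
The 1/3 is divided into 3 equal shares of 1/9 among Emiko, Reiko, Kenji.
Emiko is living and takes 1/9.
Reiko predeceased; the 1/9 allotted to Reiko's branch passes to Reiko's issue by representation.
The 1/9 is divided into 2 equal shares of 1/18 among Mariko, Umeko.
Mariko is living and takes 1/18.
Umeko is living and takes 1/18.
Kenji predeceased; the 1/9 allotted to Kenji's branch passes to Kenji's issue by representation.
The 1/9 is divided into 4 equal shares of 1/36 among Junko, Sachiko, Yori, Isamu.
Junko is living and takes 1/36.
Sachiko predeceased; the 1/36 allotted to Sachiko's branch passes to Sachiko's issue by representation.
The 1/36 is divided into 3 equal shares of 1/108 among Haruki, Yoshiko, Hana.
Haruki is living and takes 1/108.
Yoshiko is living and takes 1/108.
Hana is living and takes 1/108.
Yori is living and takes 1/36.
Isamu is living and takes 1/36.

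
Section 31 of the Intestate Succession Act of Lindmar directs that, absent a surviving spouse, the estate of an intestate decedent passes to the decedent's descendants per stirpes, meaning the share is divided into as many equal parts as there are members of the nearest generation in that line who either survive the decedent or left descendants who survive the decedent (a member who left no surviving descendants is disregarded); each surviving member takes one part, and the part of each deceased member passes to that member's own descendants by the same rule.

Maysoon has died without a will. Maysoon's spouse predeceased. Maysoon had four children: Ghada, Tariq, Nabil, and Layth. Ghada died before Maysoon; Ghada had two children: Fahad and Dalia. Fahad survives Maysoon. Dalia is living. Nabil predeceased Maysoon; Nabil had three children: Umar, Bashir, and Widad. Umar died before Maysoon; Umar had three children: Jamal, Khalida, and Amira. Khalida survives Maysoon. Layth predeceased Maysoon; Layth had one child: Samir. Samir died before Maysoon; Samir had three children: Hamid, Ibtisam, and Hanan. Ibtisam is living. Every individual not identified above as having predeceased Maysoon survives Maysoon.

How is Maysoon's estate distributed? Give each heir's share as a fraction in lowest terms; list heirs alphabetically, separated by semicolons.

Amira 1/36; Bashir 1/12; Dalia 1/8; Fahad 1/8; Hamid 1/12; Hanan 1/12; Ibtisam 1/12; Jamal 1/36; Khalida 1/36; Tariq 1/4; Widad 1/12

There is no surviving spouse, so the entire estate passes to Maysoon's descendants per stirpes.
The estate is divided into 4 equal shares of 1/4 among Ghada, Tariq, Nabil, Layth.
Ghada predeceased; the 1/4 allotted to Ghada's branch passes to Ghada's issue by representation.
The 1/4 is divided into 2 equal shares of 1/8 among Fahad, Dalia.
Fahad is living and takes 1/8.
Dalia is living and takes 1/8.
Tariq is living and takes 1/4.
Nabil predeceased; the 1/4 allotted to Nabil's branch passes to Nabil's issue by representation.
The 1/4 is divided into 3 equal shares of 1/12 among Umar, Bashir, Widad.
Umar predeceased; the 1/12 allotted to Umar's branch passes to Umar's issue by representation.
The 1/12 is divided into 3 equal shares of 1/36 among Jamal, Khalida, Amira.
Jamal is living and takes 1/36.
Khalida is living and takes 1/36.
Amira is living and takes 1/36.
Bashir is living and takes 1/12.
Widad is living and takes 1/12.
Layth predeceased; the 1/4 allotted to Layth's branch passes to Layth's issue by representation.
Samir's line is the sole branch at this level, so the full 1/4 passes to Samir's issue by representation.
The 1/4 is divided into 3 equal shares of 1/12 among Hamid, Ibtisam, Hanan.
Hamid is living and takes 1/12.
Ibtisam is living and takes 1/12.
Hanan is living and takes 1/12.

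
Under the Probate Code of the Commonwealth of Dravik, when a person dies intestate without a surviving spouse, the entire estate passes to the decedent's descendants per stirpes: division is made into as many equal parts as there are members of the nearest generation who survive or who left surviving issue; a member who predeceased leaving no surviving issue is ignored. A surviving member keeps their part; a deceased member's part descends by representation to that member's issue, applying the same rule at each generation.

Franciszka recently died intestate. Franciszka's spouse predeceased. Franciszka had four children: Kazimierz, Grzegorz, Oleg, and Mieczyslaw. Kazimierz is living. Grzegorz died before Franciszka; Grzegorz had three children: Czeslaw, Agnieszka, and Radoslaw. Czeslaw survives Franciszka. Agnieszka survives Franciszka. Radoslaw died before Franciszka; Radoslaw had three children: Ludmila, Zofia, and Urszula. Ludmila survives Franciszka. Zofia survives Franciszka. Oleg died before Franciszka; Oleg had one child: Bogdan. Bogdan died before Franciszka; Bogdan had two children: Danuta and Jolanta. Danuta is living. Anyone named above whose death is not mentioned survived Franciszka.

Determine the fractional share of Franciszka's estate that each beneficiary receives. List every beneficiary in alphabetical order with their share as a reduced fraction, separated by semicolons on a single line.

Agnieszka 1/12; Czeslaw 1/12; Danuta 1/8; Jolanta 1/8; Kazimierz 1/4; Ludmila 1/36; Mieczyslaw 1/4; Urszula 1/36; Zofia 1/36

There is no surviving spouse, so the entire estate passes to Franciszka's descendants per stirpes.
The estate is divided into 4 equal shares of 1/4 among Kazimierz, Grzegorz, Oleg, Mieczyslaw.
Kazimierz is living and takes 1/4.
Grzegorz predeceased; the 1/4 allotted to Grzegorz's branch passes to Grzegorz's issue by representation.
The 1/4 is divided into 3 equal shares of 1/12 among Czeslaw, Agnieszka, Radoslaw.
Czeslaw is living and takes 1/12.
Agnieszka is living and takes 1/12.
Radoslaw predeceased; the 1/12 allotted to Radoslaw's branch passes to Radoslaw's issue by representation.
The 1/12 is divided into 3 equal shares of 1/36 among Ludmila, Zofia, Urszula.
Ludmila is living and takes 1/36.
Zofia is living and takes 1/36.
Urszula is living and takes 1/36.
Oleg predeceased; the 1/4 allotted to Oleg's branch passes to Oleg's issue by representation.
Bogdan's line is the sole branch at this level, so the full 1/4 passes to Bogdan's issue by representation.
The 1/4 is divided into 2 equal shares of 1/8 among Danuta, Jolanta.
Danuta is living and takes 1/8.
Jolanta is living and takes 1/8.
Mieczyslaw is living and takes 1/4.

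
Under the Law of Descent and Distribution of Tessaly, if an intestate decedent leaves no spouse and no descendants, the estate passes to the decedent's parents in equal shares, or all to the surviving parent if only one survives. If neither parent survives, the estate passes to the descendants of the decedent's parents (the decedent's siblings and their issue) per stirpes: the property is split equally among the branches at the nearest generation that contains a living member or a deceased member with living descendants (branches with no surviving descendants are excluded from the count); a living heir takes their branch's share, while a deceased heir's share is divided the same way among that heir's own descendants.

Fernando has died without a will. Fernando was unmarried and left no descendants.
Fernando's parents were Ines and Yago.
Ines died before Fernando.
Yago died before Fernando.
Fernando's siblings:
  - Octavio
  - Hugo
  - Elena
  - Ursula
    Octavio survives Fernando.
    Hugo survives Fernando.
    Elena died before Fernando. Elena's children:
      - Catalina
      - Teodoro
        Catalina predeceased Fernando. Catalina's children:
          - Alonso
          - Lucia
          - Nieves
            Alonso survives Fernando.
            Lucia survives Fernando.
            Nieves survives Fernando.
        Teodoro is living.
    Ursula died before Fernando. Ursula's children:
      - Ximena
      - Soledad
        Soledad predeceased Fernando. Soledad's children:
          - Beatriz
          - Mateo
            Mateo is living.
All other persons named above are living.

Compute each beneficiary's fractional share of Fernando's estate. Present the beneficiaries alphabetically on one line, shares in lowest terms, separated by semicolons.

Neither parent survives and there are no descendants, so the estate passes to Fernando's siblings and their issue per stirpes.
The estate is divided into 4 equal shares of 1/4 among Octavio, Hugo, Elena, Ursula.
Octavio is living and takes 1/4.
Hugo is living and takes 1/4.
Elena predeceased; the 1/4 allotted to Elena's branch passes to Elena's issue by representation.
The 1/4 is divided into 2 equal shares of 1/8 among Catalina, Teodoro.
Catalina predeceased; the 1/8 allotted to Catalina's branch passes to Catalina's issue by representation.
The 1/8 is divided into 3 equal shares of 1/24 among Alonso, Lucia, Nieves.
Alonso is living and takes 1/24.
Lucia is living and takes 1/24.
Nieves is living and takes 1/24.
Teodoro is living and takes 1/8.
Ursula predeceased; the 1/4 allotted to Ursula's branch passes to Ursula's issue by representation.
The 1/4 is divided into 2 equal shares of 1/8 among Ximena, Soledad.
Ximena is living and takes 1/8.
Soledad predeceased; the 1/8 allotted to Soledad's branch passes to Soledad's issue by representation.
The 1/8 is divided into 2 equal shares of 1/16 among Beatriz, Mateo.
Beatriz is living and takes 1/16.
Mateo is living and takes 1/16.

Alonso 1/24; Beatriz 1/16; Hugo 1/4; Lucia 1/24; Mateo 1/16; Nieves 1/24; Octavio 1/4; Teodoro 1/8; Ximena 1/8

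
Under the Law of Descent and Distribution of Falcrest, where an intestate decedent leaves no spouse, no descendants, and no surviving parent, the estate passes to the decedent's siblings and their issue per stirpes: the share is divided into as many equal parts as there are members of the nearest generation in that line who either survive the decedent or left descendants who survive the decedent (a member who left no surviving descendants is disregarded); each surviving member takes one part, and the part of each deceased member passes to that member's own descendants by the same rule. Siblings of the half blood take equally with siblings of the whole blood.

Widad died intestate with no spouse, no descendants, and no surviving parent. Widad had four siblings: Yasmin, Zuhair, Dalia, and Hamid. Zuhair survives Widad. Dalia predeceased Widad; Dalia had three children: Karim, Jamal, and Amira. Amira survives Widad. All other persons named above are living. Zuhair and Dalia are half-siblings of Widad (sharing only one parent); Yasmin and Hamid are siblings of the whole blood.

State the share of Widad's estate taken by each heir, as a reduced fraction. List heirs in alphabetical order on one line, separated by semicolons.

Amira 1/12; Hamid 1/4; Jamal 1/12; Karim 1/12; Yasmin 1/4; Zuhair 1/4

No spouse, descendants, or parent survives, so the estate passes to Widad's siblings per stirpes.
Half-blood and whole-blood siblings take equally under the stated rule.
The estate is divided into 4 equal shares of 1/4 among Yasmin, Zuhair, Dalia, Hamid.
Yasmin is living and takes 1/4.
Zuhair is living and takes 1/4.
Dalia predeceased; the 1/4 allotted to Dalia's branch passes to Dalia's issue by representation.
The 1/4 is divided into 3 equal shares of 1/12 among Karim, Jamal, Amira.
Karim is living and takes 1/12.
Jamal is living and takes 1/12.
Amira is living and takes 1/12.
Hamid is living and takes 1/4.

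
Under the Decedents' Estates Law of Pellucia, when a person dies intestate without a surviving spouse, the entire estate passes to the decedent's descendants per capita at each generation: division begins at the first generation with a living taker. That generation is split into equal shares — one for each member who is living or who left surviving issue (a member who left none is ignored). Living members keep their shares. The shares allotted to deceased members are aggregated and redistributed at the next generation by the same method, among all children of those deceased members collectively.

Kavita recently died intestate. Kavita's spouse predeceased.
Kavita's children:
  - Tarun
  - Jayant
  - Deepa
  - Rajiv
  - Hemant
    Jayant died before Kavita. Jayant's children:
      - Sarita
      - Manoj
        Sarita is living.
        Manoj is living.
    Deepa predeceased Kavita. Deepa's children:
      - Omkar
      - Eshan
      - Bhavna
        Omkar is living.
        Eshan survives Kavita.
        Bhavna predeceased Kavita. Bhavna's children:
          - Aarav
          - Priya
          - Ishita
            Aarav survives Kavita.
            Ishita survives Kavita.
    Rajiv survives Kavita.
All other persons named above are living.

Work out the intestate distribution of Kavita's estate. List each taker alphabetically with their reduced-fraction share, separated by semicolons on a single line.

There is no surviving spouse, so the entire estate passes to Kavita's descendants per capita at each generation.
At generation 1 (Tarun, Jayant, Deepa, Rajiv, Hemant) there are 5 shares of (1)/5 = 1/5 each.
Living: Tarun, Rajiv, and Hemant — each takes 1/5.
Deceased: Jayant and Deepa. Their combined 2/5 is pooled and carried to generation 2.
At generation 2 (Sarita, Manoj, Omkar, Eshan, Bhavna) there are 5 shares of (2/5)/5 = 2/25 each.
Living: Sarita, Manoj, Omkar, and Eshan — each takes 2/25.
Deceased: Bhavna. That 2/25 share is carried to generation 3.
At generation 3 (Aarav, Priya, Ishita) there are 3 shares of (2/25)/3 = 2/75 each.
Living: Aarav, Priya, and Ishita — each takes 2/75.

Aarav 2/75; Eshan 2/25; Hemant 1/5; Ishita 2/75; Manoj 2/25; Omkar 2/25; Priya 2/75; Rajiv 1/5; Sarita 2/25; Tarun 1/5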